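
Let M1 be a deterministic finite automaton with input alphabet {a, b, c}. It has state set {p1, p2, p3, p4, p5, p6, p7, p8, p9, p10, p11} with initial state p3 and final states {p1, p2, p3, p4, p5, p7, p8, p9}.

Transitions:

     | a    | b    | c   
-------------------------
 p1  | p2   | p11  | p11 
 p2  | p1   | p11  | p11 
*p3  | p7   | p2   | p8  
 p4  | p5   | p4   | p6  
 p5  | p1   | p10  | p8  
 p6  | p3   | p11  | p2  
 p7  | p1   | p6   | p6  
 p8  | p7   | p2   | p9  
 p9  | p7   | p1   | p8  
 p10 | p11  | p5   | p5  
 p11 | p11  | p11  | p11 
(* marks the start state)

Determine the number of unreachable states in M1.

No path from p3 leads to p4, p5, p10; the other 8 states are all reachable.

3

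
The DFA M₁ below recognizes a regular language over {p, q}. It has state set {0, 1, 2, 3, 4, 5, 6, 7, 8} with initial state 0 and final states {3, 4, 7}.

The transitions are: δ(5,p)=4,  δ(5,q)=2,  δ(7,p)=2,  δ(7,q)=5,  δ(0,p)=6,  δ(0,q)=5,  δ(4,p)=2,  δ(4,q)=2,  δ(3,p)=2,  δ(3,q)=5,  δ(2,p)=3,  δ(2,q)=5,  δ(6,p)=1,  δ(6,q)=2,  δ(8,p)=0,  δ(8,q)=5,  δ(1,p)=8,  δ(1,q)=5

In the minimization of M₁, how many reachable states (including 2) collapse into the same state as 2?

Reachable states from the start: {0,1,2,3,4,5,6,8}. Unreachable: {7} — drop them.
P0 = {3,4} | {0,1,2,5,6,8}.
Refine {0,1,2,5,6,8} on symbol p: members go to different blocks, giving {0,1,6,8} and {2,5}.
Stable partition: {3,4} | {0,1,6,8} | {2,5} — 3 equivalence classes.
The equivalence class containing 2 is {2,5}, of size 2.

2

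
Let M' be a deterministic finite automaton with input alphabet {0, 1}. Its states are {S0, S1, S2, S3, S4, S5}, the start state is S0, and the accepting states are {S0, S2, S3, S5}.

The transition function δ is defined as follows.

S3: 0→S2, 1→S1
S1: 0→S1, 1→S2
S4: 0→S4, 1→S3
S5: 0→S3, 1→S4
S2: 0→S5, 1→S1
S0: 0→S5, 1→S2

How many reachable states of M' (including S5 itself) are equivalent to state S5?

All states are reachable from the start state.
P0 = {S0,S2,S3,S5} | {S1,S4}.
On input 1, block {S0,S2,S3,S5} splits into {S2,S3,S5} and {S0}.
No further refinement is possible. Final partition (3 blocks): {S2,S3,S5} | {S1,S4} | {S0}.
State S5 belongs to the block {S2,S3,S5}, which has 3 states.

3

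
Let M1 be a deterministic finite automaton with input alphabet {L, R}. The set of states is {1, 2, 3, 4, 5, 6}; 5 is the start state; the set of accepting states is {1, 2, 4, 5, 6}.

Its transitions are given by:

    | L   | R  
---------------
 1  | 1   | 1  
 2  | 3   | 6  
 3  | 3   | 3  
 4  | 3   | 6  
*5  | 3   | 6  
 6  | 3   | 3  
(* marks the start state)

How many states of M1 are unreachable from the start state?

3

No path from 5 leads to 1, 2, 4; the other 3 states are all reachable.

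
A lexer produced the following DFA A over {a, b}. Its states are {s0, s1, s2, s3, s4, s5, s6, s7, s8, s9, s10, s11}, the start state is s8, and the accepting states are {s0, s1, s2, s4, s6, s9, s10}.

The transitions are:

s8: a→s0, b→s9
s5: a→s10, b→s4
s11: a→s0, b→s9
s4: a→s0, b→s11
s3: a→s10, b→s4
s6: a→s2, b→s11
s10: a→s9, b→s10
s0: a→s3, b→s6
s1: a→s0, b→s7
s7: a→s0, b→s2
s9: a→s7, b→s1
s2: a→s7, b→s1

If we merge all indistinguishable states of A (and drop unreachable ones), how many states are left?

7

First remove the unreachable states {s5}; 11 states remain.
Initial partition by acceptance: {s0,s1,s2,s4,s6,s9,s10} | {s3,s7,s8,s11}.
Refine {s0,s1,s2,s4,s6,s9,s10} on symbol a: members go to different blocks, giving {s1,s4,s6,s10} and {s0,s2,s9}.
Refine {s1,s4,s6,s10} on symbol b: members go to different blocks, giving {s1,s4,s6} and {s10}.
Refine {s3,s7,s8,s11} on symbol a: members go to different blocks, giving {s7,s8,s11} and {s3}.
Refine {s0,s2,s9} on symbol a: members go to different blocks, giving {s2,s9} and {s0}.
Refine {s1,s4,s6} on symbol a: members go to different blocks, giving {s1,s4} and {s6}.
The partition is now stable with 7 blocks: {s1,s4} | {s7,s8,s11} | {s2,s9} | {s10} | {s3} | {s0} | {s6}.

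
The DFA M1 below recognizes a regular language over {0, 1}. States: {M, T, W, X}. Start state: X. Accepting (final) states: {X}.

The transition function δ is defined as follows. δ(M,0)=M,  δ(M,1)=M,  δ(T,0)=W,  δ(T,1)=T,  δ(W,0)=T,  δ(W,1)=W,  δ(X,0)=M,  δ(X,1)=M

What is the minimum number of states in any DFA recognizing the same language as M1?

Reachable states from the start: {M,X}. Unreachable: {T,W} — drop them.
P0 = {X} | {M}.
No further refinement is possible. Final partition (2 blocks): {X} | {M}.

2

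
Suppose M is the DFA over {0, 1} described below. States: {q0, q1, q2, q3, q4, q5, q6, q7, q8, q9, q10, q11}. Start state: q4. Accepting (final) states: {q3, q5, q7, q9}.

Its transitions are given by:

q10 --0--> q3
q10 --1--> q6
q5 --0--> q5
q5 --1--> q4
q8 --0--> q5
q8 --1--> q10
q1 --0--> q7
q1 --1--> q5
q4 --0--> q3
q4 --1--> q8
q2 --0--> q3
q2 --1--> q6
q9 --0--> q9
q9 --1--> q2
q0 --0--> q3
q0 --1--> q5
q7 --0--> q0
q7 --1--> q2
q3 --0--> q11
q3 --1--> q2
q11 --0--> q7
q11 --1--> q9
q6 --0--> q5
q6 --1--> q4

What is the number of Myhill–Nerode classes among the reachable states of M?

5

States {q1} cannot be reached from the start state, so discard them.
P0 = {q3,q5,q7,q9} | {q0,q2,q4,q6,q8,q10,q11}.
On input 0, block {q3,q5,q7,q9} splits into {q3,q7} and {q5,q9}.
Refine {q0,q2,q4,q6,q8,q10,q11} on symbol 0: members go to different blocks, giving {q0,q2,q4,q10,q11} and {q6,q8}.
Refine {q0,q2,q4,q10,q11} on symbol 1: members go to different blocks, giving {q2,q4,q10} and {q0,q11}.
The partition is now stable with 5 blocks: {q3,q7} | {q2,q4,q10} | {q5,q9} | {q6,q8} | {q0,q11}.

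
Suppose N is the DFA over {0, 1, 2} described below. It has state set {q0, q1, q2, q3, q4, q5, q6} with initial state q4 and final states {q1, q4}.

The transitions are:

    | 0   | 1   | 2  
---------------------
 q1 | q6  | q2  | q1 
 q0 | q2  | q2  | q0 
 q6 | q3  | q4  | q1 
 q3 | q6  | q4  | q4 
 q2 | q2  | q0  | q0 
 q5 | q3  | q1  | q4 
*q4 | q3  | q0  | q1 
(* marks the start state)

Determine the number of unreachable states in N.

1

BFS from q4 reaches {q0, q1, q2, q3, q4, q6}; the 1 state(s) q5 are never visited.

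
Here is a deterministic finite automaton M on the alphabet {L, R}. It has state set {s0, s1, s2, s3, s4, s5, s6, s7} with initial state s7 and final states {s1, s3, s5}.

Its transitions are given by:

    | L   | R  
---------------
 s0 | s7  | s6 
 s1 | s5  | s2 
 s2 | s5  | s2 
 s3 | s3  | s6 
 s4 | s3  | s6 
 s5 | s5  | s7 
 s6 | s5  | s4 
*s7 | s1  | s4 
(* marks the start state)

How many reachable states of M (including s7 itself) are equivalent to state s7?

States {s0} cannot be reached from the start state, so discard them.
Initial partition by acceptance: {s1,s3,s5} | {s2,s4,s6,s7}.
Stable partition: {s1,s3,s5} | {s2,s4,s6,s7} — 2 equivalence classes.
The equivalence class containing s7 is {s2,s4,s6,s7}, of size 4.

4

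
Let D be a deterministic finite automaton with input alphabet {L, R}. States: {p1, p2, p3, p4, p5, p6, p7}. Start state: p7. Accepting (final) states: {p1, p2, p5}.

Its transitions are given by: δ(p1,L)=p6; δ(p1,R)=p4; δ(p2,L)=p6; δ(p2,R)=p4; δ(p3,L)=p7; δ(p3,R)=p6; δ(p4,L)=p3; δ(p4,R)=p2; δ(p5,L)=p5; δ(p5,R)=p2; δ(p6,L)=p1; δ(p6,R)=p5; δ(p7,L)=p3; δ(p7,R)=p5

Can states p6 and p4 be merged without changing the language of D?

No

Every state is reachable, so we keep all 7.
P0 = {p1,p2,p5} | {p3,p4,p6,p7}.
Split {p1,p2,p5} by δ(·,L) → {p1,p2} and {p5}.
Refine {p3,p4,p6,p7} on symbol L: members go to different blocks, giving {p3,p4,p7} and {p6}.
Split {p3,p4,p7} by δ(·,R) → {p3} and {p4} and {p7}.
The partition is now stable with 6 blocks: {p1,p2} | {p3} | {p5} | {p6} | {p4} | {p7}.
p6 and p4 end up in different blocks, so they are distinguishable. For instance, the string 'L' is accepted from only p6.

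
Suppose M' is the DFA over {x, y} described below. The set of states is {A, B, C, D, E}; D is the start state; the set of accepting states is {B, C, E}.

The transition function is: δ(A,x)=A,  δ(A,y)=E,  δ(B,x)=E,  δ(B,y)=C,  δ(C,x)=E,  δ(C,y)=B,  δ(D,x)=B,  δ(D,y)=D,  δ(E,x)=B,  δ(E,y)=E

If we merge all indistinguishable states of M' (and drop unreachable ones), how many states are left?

2

First remove the unreachable states {A}; 4 states remain.
Start with accepting vs non-accepting: {B,C,E} | {D}.
The partition is now stable with 2 blocks: {B,C,E} | {D}.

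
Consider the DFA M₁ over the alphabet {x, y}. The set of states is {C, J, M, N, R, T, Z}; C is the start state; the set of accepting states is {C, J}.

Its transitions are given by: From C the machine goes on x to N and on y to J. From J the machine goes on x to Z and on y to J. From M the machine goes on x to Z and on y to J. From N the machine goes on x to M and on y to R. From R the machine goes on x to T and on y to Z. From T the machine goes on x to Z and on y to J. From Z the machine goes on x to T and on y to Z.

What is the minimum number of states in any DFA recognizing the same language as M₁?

3

All states are reachable from the start state.
P0 = {C,J} | {M,N,R,T,Z}.
On input y, block {M,N,R,T,Z} splits into {N,R,Z} and {M,T}.
The partition is now stable with 3 blocks: {C,J} | {N,R,Z} | {M,T}.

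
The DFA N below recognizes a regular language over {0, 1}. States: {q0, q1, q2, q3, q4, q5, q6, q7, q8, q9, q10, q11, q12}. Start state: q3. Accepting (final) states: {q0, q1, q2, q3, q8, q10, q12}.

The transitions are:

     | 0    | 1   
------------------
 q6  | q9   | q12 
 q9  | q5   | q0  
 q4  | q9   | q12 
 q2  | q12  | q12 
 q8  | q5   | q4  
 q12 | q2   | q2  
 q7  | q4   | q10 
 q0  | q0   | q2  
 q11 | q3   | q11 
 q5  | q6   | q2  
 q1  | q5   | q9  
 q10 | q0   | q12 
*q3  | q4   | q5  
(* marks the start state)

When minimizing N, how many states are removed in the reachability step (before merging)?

BFS from q3 reaches {q0, q2, q3, q4, q5, q6, q9, q12}; the 5 state(s) q1, q7, q8, q10, q11 are never visited.

5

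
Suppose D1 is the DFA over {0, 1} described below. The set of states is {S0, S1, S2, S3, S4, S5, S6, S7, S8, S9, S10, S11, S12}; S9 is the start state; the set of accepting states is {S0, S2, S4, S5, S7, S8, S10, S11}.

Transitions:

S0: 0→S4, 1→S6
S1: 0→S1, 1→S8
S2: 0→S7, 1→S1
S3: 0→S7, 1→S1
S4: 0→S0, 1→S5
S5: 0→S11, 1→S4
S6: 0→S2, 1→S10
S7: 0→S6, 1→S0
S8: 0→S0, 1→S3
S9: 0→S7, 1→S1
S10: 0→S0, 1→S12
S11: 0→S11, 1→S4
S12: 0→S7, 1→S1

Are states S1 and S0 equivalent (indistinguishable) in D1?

Every state is reachable, so we keep all 13.
P0 = {S0,S2,S4,S5,S7,S8,S10,S11} | {S1,S3,S6,S9,S12}.
On input 0, block {S0,S2,S4,S5,S7,S8,S10,S11} splits into {S0,S2,S4,S5,S8,S10,S11} and {S7}.
On input 0, block {S0,S2,S4,S5,S8,S10,S11} splits into {S0,S4,S5,S8,S10,S11} and {S2}.
Split {S0,S4,S5,S8,S10,S11} by δ(·,1) → {S0,S8,S10} and {S4,S5,S11}.
Refine {S0,S8,S10} on symbol 0: members go to different blocks, giving {S8,S10} and {S0}.
On input 0, block {S1,S3,S6,S9,S12} splits into {S3,S9,S12} and {S1} and {S6}.
Refine {S4,S5,S11} on symbol 0: members go to different blocks, giving {S5,S11} and {S4}.
No further refinement is possible. Final partition (9 blocks): {S8,S10} | {S3,S9,S12} | {S7} | {S2} | {S5,S11} | {S0} | {S1} | {S6} | {S4}.
S1 and S0 end up in different blocks, so they are distinguishable. For instance, the string 'ε' is accepted from only S0.

No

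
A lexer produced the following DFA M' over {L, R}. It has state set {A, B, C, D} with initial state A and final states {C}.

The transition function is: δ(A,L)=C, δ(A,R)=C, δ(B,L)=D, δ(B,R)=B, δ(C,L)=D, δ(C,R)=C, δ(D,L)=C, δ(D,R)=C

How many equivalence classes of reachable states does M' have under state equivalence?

2

Reachable states from the start: {A,C,D}. Unreachable: {B} — drop them.
Start with accepting vs non-accepting: {C} | {A,D}.
Stable partition: {C} | {A,D} — 2 equivalence classes.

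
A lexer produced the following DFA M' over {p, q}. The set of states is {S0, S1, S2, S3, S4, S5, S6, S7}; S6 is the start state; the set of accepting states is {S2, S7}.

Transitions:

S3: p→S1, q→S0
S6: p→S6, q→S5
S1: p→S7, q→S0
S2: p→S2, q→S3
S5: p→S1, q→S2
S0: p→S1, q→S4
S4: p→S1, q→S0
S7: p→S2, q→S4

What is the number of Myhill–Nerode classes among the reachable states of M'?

All states are reachable from the start state.
P0 = {S2,S7} | {S0,S1,S3,S4,S5,S6}.
Refine {S0,S1,S3,S4,S5,S6} on symbol p: members go to different blocks, giving {S0,S3,S4,S5,S6} and {S1}.
On input p, block {S0,S3,S4,S5,S6} splits into {S0,S3,S4,S5} and {S6}.
On input q, block {S0,S3,S4,S5} splits into {S0,S3,S4} and {S5}.
No further refinement is possible. Final partition (5 blocks): {S2,S7} | {S0,S3,S4} | {S1} | {S6} | {S5}.

5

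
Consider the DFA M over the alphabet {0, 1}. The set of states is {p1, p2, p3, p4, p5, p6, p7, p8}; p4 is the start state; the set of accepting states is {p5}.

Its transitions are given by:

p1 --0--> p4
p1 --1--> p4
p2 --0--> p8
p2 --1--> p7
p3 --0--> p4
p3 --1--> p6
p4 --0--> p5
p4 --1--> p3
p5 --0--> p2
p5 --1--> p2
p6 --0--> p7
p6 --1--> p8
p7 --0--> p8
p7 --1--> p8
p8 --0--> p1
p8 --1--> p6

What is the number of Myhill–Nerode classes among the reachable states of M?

8

Every state is reachable, so we keep all 8.
P0 = {p5} | {p1,p2,p3,p4,p6,p7,p8}.
Split {p1,p2,p3,p4,p6,p7,p8} by δ(·,0) → {p1,p2,p3,p6,p7,p8} and {p4}.
Split {p1,p2,p3,p6,p7,p8} by δ(·,0) → {p2,p6,p7,p8} and {p1,p3}.
On input 0, block {p2,p6,p7,p8} splits into {p2,p6,p7} and {p8}.
Refine {p2,p6,p7} on symbol 0: members go to different blocks, giving {p2,p7} and {p6}.
On input 1, block {p2,p7} splits into {p2} and {p7}.
Split {p1,p3} by δ(·,1) → {p1} and {p3}.
No further refinement is possible. Final partition (8 blocks): {p5} | {p2} | {p4} | {p1} | {p8} | {p6} | {p7} | {p3}.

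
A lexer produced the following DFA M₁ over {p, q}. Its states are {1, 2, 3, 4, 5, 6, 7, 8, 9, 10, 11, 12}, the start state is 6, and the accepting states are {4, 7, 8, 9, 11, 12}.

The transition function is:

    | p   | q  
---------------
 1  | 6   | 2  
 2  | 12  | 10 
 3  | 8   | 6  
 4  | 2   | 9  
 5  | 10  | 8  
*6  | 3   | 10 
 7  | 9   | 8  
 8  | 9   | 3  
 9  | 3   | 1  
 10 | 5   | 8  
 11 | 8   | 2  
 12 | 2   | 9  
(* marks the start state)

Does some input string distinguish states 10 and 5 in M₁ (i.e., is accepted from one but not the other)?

No

Reachable states from the start: {1,2,3,5,6,8,9,10,12}. Unreachable: {4,7,11} — drop them.
Start with accepting vs non-accepting: {8,9,12} | {1,2,3,5,6,10}.
Split {8,9,12} by δ(·,p) → {9,12} and {8}.
On input q, block {9,12} splits into {9} and {12}.
Split {1,2,3,5,6,10} by δ(·,p) → {1,5,6,10} and {2} and {3}.
Refine {1,5,6,10} on symbol p: members go to different blocks, giving {1,5,10} and {6}.
Split {1,5,10} by δ(·,p) → {5,10} and {1}.
No further refinement is possible. Final partition (8 blocks): {9} | {5,10} | {8} | {12} | {2} | {3} | {6} | {1}.
10 and 5 lie in the same block of the stable partition, so they are equivalent — no string distinguishes them.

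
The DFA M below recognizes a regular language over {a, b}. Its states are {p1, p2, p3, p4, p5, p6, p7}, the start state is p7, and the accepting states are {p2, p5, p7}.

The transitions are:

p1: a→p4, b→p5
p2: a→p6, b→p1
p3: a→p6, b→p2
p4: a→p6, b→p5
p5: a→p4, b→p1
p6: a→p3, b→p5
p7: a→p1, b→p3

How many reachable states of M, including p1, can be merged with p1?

All states are reachable from the start state.
Initial partition by acceptance: {p2,p5,p7} | {p1,p3,p4,p6}.
The partition is now stable with 2 blocks: {p2,p5,p7} | {p1,p3,p4,p6}.
The equivalence class containing p1 is {p1,p3,p4,p6}, of size 4.

4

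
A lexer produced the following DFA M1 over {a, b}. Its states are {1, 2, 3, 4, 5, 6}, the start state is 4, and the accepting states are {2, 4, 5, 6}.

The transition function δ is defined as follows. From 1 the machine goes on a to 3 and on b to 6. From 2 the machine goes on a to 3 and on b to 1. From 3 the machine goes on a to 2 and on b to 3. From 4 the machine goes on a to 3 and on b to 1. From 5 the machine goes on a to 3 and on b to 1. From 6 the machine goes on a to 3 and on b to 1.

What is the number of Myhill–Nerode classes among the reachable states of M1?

States {5} cannot be reached from the start state, so discard them.
P0 = {2,4,6} | {1,3}.
Split {1,3} by δ(·,a) → {1} and {3}.
The partition is now stable with 3 blocks: {2,4,6} | {1} | {3}.

3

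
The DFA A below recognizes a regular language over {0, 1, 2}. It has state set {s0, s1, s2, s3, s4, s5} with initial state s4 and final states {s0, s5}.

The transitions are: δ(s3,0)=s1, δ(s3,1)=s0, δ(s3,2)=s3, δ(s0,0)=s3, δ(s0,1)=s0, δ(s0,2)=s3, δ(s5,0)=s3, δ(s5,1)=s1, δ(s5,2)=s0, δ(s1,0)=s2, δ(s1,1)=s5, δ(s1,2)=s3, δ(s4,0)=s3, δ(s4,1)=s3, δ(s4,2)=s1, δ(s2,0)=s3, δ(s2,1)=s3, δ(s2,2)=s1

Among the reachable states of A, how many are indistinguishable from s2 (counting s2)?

All states are reachable from the start state.
Start with accepting vs non-accepting: {s0,s5} | {s1,s2,s3,s4}.
On input 1, block {s0,s5} splits into {s0} and {s5}.
Split {s1,s2,s3,s4} by δ(·,1) → {s2,s4} and {s1} and {s3}.
No further refinement is possible. Final partition (5 blocks): {s0} | {s2,s4} | {s5} | {s1} | {s3}.
State s2 belongs to the block {s2,s4}, which has 2 states.

2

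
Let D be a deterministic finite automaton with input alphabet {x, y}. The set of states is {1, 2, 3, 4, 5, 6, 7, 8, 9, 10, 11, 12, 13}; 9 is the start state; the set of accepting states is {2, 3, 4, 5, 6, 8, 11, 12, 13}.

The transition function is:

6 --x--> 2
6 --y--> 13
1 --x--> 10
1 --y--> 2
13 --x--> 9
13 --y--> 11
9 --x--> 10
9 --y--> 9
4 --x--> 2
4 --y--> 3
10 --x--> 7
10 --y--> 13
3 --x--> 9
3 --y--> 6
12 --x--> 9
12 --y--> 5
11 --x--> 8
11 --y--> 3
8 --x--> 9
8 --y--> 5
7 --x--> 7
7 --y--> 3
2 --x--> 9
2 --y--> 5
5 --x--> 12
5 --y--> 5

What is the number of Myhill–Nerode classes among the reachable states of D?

Reachable states from the start: {2,3,5,6,7,8,9,10,11,12,13}. Unreachable: {1,4} — drop them.
P0 = {2,3,5,6,8,11,12,13} | {7,9,10}.
On input x, block {2,3,5,6,8,11,12,13} splits into {2,3,8,12,13} and {5,6,11}.
Split {7,9,10} by δ(·,y) → {7,10} and {9}.
Refine {5,6,11} on symbol y: members go to different blocks, giving {6,11} and {5}.
On input y, block {2,3,8,12,13} splits into {2,8,12} and {3,13}.
The partition is now stable with 6 blocks: {2,8,12} | {7,10} | {6,11} | {9} | {5} | {3,13}.

6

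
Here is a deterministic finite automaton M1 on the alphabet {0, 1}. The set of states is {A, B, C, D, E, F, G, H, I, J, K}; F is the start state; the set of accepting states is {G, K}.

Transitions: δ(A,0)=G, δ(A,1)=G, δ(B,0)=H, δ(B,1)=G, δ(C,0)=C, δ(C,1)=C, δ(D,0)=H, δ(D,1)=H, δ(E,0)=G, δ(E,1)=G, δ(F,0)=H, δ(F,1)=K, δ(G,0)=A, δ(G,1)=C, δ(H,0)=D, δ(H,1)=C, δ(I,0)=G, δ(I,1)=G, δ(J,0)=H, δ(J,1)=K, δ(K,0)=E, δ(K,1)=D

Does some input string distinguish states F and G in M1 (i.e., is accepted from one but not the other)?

First remove the unreachable states {B,I,J}; 8 states remain.
Start with accepting vs non-accepting: {G,K} | {A,C,D,E,F,H}.
Refine {A,C,D,E,F,H} on symbol 0: members go to different blocks, giving {C,D,F,H} and {A,E}.
Refine {C,D,F,H} on symbol 1: members go to different blocks, giving {C,D,H} and {F}.
The partition is now stable with 4 blocks: {G,K} | {C,D,H} | {A,E} | {F}.
F and G end up in different blocks, so they are distinguishable. For instance, the string 'ε' is accepted from only G.

Yes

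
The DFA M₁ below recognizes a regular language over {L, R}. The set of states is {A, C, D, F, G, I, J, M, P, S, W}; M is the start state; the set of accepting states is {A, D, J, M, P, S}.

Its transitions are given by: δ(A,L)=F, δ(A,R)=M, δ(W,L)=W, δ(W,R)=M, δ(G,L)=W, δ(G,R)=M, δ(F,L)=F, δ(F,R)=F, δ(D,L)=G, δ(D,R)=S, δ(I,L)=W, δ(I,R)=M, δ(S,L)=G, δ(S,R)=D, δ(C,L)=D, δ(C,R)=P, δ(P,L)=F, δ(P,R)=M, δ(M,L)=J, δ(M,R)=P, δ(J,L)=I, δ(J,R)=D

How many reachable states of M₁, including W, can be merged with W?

3

States {A,C} cannot be reached from the start state, so discard them.
Start with accepting vs non-accepting: {D,J,M,P,S} | {F,G,I,W}.
On input L, block {D,J,M,P,S} splits into {D,J,P,S} and {M}.
Refine {D,J,P,S} on symbol R: members go to different blocks, giving {D,J,S} and {P}.
Split {F,G,I,W} by δ(·,R) → {G,I,W} and {F}.
No further refinement is possible. Final partition (5 blocks): {D,J,S} | {G,I,W} | {M} | {P} | {F}.
The equivalence class containing W is {G,I,W}, of size 3.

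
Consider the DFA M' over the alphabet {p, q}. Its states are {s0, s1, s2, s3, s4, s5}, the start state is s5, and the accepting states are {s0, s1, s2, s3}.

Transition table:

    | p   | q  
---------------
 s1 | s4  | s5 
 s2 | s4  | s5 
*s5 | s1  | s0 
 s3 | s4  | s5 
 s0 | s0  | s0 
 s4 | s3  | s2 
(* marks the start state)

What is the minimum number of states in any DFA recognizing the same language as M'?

4

P0 = {s0,s1,s2,s3} | {s4,s5}.
Refine {s0,s1,s2,s3} on symbol p: members go to different blocks, giving {s1,s2,s3} and {s0}.
On input q, block {s4,s5} splits into {s4} and {s5}.
The partition is now stable with 4 blocks: {s1,s2,s3} | {s4} | {s0} | {s5}.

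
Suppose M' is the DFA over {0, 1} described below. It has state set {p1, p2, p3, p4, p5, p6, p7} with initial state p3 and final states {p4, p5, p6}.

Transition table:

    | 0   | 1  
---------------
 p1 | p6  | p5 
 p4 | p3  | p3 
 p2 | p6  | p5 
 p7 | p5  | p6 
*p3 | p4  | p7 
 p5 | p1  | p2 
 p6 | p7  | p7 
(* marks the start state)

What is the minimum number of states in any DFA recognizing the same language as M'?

Every state is reachable, so we keep all 7.
Initial partition by acceptance: {p4,p5,p6} | {p1,p2,p3,p7}.
Refine {p1,p2,p3,p7} on symbol 1: members go to different blocks, giving {p1,p2,p7} and {p3}.
Refine {p4,p5,p6} on symbol 0: members go to different blocks, giving {p5,p6} and {p4}.
The partition is now stable with 4 blocks: {p5,p6} | {p1,p2,p7} | {p3} | {p4}.

4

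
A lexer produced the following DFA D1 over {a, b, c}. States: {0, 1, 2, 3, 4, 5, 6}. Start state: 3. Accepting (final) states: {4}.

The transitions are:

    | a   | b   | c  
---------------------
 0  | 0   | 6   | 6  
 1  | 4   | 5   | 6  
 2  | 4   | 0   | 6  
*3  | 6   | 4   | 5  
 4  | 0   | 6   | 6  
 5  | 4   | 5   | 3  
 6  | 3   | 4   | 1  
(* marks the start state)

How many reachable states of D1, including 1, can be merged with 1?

2

States {2} cannot be reached from the start state, so discard them.
P0 = {4} | {0,1,3,5,6}.
Split {0,1,3,5,6} by δ(·,a) → {0,3,6} and {1,5}.
Split {0,3,6} by δ(·,b) → {3,6} and {0}.
No further refinement is possible. Final partition (4 blocks): {4} | {3,6} | {1,5} | {0}.
The equivalence class containing 1 is {1,5}, of size 2.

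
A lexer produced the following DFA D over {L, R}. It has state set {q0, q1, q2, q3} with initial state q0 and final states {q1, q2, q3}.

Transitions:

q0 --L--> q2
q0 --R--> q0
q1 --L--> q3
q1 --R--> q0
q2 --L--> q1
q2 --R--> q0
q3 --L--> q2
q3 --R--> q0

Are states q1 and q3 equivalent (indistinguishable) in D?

Yes

All states are reachable from the start state.
P0 = {q1,q2,q3} | {q0}.
The partition is now stable with 2 blocks: {q1,q2,q3} | {q0}.
q1 and q3 lie in the same block of the stable partition, so they are equivalent — no string distinguishes them.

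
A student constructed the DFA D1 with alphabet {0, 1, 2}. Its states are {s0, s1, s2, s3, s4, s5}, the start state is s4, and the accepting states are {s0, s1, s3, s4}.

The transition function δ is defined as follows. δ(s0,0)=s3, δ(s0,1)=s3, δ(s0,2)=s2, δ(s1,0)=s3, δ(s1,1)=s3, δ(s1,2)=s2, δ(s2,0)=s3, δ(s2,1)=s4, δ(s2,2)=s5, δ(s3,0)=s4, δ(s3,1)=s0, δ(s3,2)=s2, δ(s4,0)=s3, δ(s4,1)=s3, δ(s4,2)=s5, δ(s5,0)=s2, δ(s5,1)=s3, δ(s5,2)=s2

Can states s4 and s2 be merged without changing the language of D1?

No

Reachable states from the start: {s0,s2,s3,s4,s5}. Unreachable: {s1} — drop them.
Start with accepting vs non-accepting: {s0,s3,s4} | {s2,s5}.
Refine {s2,s5} on symbol 0: members go to different blocks, giving {s2} and {s5}.
Split {s0,s3,s4} by δ(·,2) → {s0,s3} and {s4}.
Refine {s0,s3} on symbol 0: members go to different blocks, giving {s0} and {s3}.
The partition is now stable with 5 blocks: {s0} | {s2} | {s5} | {s4} | {s3}.
s4 and s2 end up in different blocks, so they are distinguishable. For instance, the string 'ε' is accepted from only s4.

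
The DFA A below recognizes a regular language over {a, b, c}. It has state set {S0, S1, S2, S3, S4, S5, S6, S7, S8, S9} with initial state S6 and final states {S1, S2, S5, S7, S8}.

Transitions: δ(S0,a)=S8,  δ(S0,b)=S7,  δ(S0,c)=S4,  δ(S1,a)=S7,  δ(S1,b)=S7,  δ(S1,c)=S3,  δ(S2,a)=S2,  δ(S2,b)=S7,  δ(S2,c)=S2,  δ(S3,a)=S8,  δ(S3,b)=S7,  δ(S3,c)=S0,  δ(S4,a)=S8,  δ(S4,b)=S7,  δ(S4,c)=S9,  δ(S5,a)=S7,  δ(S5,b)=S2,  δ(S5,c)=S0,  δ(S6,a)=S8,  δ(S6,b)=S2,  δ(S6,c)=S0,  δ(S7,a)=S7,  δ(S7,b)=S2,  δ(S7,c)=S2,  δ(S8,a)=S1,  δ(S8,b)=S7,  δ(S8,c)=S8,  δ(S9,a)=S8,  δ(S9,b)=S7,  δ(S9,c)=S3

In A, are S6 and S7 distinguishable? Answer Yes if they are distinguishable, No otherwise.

States {S5} cannot be reached from the start state, so discard them.
P0 = {S1,S2,S7,S8} | {S0,S3,S4,S6,S9}.
Refine {S1,S2,S7,S8} on symbol c: members go to different blocks, giving {S2,S7,S8} and {S1}.
On input a, block {S2,S7,S8} splits into {S2,S7} and {S8}.
The partition is now stable with 4 blocks: {S2,S7} | {S0,S3,S4,S6,S9} | {S1} | {S8}.
S6 and S7 end up in different blocks, so they are distinguishable. For instance, the string 'ε' is accepted from only S7.

Yes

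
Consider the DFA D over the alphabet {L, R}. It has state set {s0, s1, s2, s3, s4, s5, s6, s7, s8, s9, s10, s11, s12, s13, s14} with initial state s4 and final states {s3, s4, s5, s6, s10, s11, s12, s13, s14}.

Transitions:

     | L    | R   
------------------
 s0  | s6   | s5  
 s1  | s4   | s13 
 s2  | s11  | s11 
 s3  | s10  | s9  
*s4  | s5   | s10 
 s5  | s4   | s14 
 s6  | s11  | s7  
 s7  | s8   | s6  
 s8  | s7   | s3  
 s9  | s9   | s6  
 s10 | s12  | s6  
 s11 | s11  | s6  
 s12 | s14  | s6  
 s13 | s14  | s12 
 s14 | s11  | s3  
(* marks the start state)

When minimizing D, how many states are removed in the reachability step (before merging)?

4

No path from s4 leads to s0, s1, s2, s13; the other 11 states are all reachable.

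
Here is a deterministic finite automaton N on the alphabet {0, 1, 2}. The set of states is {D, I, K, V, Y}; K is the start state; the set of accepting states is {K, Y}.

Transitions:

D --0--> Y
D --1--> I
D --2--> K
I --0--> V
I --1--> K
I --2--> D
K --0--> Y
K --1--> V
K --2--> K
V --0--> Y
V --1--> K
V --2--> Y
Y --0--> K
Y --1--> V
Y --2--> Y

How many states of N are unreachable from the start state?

No path from K leads to D, I; the other 3 states are all reachable.

2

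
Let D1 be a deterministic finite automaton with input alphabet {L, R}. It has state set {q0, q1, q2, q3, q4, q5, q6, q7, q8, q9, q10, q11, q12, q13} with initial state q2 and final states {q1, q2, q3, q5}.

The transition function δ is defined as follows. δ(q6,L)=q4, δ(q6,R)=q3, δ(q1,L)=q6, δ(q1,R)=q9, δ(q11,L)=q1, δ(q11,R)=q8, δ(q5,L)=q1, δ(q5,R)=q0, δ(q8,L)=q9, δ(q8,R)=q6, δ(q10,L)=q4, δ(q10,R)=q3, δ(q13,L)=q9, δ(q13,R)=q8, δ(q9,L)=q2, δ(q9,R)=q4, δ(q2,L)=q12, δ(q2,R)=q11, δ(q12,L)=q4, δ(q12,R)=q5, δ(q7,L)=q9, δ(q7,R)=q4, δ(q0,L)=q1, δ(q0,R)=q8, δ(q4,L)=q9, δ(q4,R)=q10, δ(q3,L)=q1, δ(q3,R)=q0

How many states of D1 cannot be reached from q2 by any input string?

BFS from q2 reaches {q0, q1, q2, q3, q4, q5, q6, q8, q9, q10, q11, q12}; the 2 state(s) q7, q13 are never visited.

2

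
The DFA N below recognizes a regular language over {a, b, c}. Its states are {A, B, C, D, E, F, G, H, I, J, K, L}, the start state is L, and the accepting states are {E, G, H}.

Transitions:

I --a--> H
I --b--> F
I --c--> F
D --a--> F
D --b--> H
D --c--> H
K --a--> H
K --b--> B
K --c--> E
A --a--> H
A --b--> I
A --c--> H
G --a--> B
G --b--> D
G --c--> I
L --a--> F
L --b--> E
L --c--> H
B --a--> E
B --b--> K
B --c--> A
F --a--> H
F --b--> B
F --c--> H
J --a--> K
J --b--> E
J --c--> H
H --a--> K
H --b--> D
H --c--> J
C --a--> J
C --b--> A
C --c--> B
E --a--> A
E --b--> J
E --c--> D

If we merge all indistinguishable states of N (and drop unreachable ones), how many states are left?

First remove the unreachable states {C,G}; 10 states remain.
Initial partition by acceptance: {E,H} | {A,B,D,F,I,J,K,L}.
Split {A,B,D,F,I,J,K,L} by δ(·,a) → {A,B,F,I,K} and {D,J,L}.
On input c, block {A,B,F,I,K} splits into {A,F,K} and {B,I}.
No further refinement is possible. Final partition (4 blocks): {E,H} | {A,F,K} | {D,J,L} | {B,I}.

4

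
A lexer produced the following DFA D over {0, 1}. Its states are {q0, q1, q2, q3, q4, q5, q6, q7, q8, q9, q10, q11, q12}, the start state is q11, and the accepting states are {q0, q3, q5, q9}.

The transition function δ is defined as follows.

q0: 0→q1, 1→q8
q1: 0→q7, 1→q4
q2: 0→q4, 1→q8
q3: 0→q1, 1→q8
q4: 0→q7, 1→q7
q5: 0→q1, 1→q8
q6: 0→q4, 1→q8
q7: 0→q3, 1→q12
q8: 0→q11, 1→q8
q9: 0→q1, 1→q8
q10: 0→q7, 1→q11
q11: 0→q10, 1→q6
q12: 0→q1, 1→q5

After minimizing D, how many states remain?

First remove the unreachable states {q0,q2,q9}; 10 states remain.
Initial partition by acceptance: {q3,q5} | {q1,q4,q6,q7,q8,q10,q11,q12}.
Split {q1,q4,q6,q7,q8,q10,q11,q12} by δ(·,0) → {q1,q4,q6,q8,q10,q11,q12} and {q7}.
Split {q1,q4,q6,q8,q10,q11,q12} by δ(·,0) → {q6,q8,q11,q12} and {q1,q4,q10}.
Split {q6,q8,q11,q12} by δ(·,0) → {q6,q11,q12} and {q8}.
Split {q6,q11,q12} by δ(·,1) → {q6} and {q11} and {q12}.
Split {q1,q4,q10} by δ(·,1) → {q1} and {q4} and {q10}.
Stable partition: {q3,q5} | {q6} | {q7} | {q1} | {q8} | {q11} | {q12} | {q4} | {q10} — 9 equivalence classes.

9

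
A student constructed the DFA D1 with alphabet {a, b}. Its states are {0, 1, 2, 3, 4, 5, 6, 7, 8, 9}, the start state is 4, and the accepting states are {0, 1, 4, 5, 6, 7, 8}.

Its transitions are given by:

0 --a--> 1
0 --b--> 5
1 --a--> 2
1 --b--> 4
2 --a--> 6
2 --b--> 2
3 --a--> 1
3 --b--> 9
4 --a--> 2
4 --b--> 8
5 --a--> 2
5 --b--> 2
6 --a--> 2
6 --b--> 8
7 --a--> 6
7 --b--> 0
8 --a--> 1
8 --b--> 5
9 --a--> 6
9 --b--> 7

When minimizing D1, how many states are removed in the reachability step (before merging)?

Starting at 4 and following transitions, the reachable set is {1, 2, 4, 5, 6, 8}. That leaves 0, 3, 7, 9 unreachable — 4 in total.

4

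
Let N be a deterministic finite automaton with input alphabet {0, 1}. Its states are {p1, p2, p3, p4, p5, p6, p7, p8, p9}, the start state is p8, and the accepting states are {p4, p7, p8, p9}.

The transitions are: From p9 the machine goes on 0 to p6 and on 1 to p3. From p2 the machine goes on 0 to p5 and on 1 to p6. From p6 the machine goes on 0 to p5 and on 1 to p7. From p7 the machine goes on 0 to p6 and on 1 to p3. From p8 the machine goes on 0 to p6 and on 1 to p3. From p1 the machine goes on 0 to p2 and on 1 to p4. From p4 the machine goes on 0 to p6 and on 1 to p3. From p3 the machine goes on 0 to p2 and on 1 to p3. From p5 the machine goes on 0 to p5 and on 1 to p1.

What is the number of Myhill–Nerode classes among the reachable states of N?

Reachable states from the start: {p1,p2,p3,p4,p5,p6,p7,p8}. Unreachable: {p9} — drop them.
Start with accepting vs non-accepting: {p4,p7,p8} | {p1,p2,p3,p5,p6}.
Refine {p1,p2,p3,p5,p6} on symbol 1: members go to different blocks, giving {p2,p3,p5} and {p1,p6}.
On input 1, block {p2,p3,p5} splits into {p2,p5} and {p3}.
Stable partition: {p4,p7,p8} | {p2,p5} | {p1,p6} | {p3} — 4 equivalence classes.

4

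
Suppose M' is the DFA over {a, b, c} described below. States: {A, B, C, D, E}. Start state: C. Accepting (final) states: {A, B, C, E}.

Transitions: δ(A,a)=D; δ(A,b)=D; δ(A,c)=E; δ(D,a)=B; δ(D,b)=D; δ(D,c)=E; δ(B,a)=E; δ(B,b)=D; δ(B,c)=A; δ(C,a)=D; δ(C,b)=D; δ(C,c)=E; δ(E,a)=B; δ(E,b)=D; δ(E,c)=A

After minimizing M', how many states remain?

P0 = {A,B,C,E} | {D}.
Split {A,B,C,E} by δ(·,a) → {A,C} and {B,E}.
No further refinement is possible. Final partition (3 blocks): {A,C} | {D} | {B,E}.

3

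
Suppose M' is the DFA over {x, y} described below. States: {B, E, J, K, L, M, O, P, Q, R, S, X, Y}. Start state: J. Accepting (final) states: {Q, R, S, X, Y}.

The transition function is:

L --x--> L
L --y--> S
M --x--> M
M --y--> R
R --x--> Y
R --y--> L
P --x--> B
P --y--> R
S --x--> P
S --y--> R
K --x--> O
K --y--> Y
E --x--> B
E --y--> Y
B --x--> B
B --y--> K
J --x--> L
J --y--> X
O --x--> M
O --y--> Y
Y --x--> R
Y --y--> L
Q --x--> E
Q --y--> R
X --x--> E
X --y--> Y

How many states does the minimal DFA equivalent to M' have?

6

First remove the unreachable states {Q}; 12 states remain.
Initial partition by acceptance: {R,S,X,Y} | {B,E,J,K,L,M,O,P}.
Split {R,S,X,Y} by δ(·,x) → {S,X} and {R,Y}.
Split {B,E,J,K,L,M,O,P} by δ(·,y) → {E,K,M,O,P} and {J,L} and {B}.
Refine {E,K,M,O,P} on symbol x: members go to different blocks, giving {K,M,O} and {E,P}.
Stable partition: {S,X} | {K,M,O} | {R,Y} | {J,L} | {B} | {E,P} — 6 equivalence classes.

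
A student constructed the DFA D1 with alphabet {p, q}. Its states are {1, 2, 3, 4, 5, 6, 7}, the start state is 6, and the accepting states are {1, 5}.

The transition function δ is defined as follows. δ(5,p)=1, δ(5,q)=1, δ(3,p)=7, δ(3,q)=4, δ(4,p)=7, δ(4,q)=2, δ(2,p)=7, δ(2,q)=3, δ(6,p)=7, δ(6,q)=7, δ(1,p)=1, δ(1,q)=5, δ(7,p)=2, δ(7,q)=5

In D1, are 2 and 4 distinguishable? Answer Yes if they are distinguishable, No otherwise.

No

Every state is reachable, so we keep all 7.
P0 = {1,5} | {2,3,4,6,7}.
Split {2,3,4,6,7} by δ(·,q) → {2,3,4,6} and {7}.
Split {2,3,4,6} by δ(·,q) → {2,3,4} and {6}.
No further refinement is possible. Final partition (4 blocks): {1,5} | {2,3,4} | {7} | {6}.
2 and 4 lie in the same block of the stable partition, so they are equivalent — no string distinguishes them.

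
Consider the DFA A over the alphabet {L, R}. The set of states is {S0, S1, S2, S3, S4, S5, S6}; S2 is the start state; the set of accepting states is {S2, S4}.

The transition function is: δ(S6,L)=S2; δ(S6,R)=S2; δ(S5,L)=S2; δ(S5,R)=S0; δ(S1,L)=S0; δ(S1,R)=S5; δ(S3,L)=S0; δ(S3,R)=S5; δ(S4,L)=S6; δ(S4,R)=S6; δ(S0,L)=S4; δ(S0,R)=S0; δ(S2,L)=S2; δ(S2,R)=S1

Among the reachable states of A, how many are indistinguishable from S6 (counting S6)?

First remove the unreachable states {S3}; 6 states remain.
P0 = {S2,S4} | {S0,S1,S5,S6}.
On input L, block {S2,S4} splits into {S2} and {S4}.
Refine {S0,S1,S5,S6} on symbol L: members go to different blocks, giving {S5,S6} and {S0} and {S1}.
On input R, block {S5,S6} splits into {S5} and {S6}.
Stable partition: {S2} | {S5} | {S4} | {S0} | {S1} | {S6} — 6 equivalence classes.
The equivalence class containing S6 is {S6}, of size 1.

1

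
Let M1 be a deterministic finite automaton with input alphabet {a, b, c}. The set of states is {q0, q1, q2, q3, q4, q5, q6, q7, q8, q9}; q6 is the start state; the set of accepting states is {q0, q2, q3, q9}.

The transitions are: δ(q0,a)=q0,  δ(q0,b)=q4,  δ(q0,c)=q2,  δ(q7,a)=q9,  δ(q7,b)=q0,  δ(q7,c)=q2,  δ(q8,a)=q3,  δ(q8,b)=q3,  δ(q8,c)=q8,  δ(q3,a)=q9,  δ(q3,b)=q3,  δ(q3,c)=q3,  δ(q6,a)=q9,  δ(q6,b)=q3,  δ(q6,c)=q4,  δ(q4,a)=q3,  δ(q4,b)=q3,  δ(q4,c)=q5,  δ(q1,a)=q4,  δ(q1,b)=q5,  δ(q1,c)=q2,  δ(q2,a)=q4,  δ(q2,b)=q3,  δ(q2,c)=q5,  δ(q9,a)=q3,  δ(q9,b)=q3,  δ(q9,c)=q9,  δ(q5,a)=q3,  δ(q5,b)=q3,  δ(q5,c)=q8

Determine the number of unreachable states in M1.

No path from q6 leads to q0, q1, q2, q7; the other 6 states are all reachable.

4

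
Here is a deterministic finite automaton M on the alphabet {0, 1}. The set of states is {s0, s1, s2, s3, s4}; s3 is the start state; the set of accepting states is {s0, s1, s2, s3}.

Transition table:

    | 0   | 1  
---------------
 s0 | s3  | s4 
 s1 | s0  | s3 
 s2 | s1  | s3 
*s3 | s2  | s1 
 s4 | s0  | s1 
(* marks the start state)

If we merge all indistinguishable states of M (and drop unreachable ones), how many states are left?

5

Initial partition by acceptance: {s0,s1,s2,s3} | {s4}.
On input 1, block {s0,s1,s2,s3} splits into {s1,s2,s3} and {s0}.
On input 0, block {s1,s2,s3} splits into {s2,s3} and {s1}.
Split {s2,s3} by δ(·,0) → {s2} and {s3}.
The partition is now stable with 5 blocks: {s2} | {s4} | {s0} | {s1} | {s3}.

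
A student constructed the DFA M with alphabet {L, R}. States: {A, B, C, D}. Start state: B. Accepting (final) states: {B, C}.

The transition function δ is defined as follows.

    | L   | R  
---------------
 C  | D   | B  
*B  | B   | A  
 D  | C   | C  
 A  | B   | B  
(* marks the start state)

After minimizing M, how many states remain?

2

Reachable states from the start: {A,B}. Unreachable: {C,D} — drop them.
Initial partition by acceptance: {B} | {A}.
Stable partition: {B} | {A} — 2 equivalence classes.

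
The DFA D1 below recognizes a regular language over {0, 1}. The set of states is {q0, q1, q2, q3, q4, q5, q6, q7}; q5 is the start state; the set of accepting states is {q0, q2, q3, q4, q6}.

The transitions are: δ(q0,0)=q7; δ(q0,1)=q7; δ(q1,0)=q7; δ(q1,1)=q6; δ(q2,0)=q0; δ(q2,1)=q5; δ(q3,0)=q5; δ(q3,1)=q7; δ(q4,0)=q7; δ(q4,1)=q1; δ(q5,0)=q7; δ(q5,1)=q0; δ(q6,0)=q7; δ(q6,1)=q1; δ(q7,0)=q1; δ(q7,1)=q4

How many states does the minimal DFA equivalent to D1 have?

Reachable states from the start: {q0,q1,q4,q5,q6,q7}. Unreachable: {q2,q3} — drop them.
P0 = {q0,q4,q6} | {q1,q5,q7}.
Stable partition: {q0,q4,q6} | {q1,q5,q7} — 2 equivalence classes.

2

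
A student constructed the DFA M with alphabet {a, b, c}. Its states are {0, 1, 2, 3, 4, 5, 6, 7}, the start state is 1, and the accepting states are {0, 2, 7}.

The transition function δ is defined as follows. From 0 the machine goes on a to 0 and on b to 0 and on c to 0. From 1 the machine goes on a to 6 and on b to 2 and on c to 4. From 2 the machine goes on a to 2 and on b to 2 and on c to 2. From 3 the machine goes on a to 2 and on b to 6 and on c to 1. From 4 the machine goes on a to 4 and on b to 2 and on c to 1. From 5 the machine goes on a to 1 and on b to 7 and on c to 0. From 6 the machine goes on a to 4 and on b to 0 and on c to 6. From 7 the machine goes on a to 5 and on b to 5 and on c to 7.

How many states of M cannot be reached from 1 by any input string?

3

Starting at 1 and following transitions, the reachable set is {0, 1, 2, 4, 6}. That leaves 3, 5, 7 unreachable — 3 in total.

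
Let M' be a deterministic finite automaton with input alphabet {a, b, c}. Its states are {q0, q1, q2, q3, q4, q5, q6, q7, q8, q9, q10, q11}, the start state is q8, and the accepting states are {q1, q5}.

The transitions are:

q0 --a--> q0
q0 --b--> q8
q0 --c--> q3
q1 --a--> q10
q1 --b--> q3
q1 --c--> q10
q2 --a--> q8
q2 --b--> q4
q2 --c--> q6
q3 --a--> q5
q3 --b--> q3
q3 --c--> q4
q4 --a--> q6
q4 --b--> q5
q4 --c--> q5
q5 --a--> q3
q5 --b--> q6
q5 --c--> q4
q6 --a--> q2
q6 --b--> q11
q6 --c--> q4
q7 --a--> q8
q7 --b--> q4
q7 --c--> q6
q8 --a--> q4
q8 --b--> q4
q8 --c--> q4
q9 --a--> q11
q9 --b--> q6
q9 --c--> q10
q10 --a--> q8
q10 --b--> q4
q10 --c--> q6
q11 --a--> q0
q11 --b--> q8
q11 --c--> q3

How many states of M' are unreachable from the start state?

4

No path from q8 leads to q1, q7, q9, q10; the other 8 states are all reachable.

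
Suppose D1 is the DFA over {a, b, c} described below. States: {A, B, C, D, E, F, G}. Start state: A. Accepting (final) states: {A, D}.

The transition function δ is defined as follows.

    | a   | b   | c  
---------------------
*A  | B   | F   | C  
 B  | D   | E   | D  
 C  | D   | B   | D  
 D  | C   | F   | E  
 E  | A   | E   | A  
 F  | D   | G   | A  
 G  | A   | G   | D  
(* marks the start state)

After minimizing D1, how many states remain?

Initial partition by acceptance: {A,D} | {B,C,E,F,G}.
The partition is now stable with 2 blocks: {A,D} | {B,C,E,F,G}.

2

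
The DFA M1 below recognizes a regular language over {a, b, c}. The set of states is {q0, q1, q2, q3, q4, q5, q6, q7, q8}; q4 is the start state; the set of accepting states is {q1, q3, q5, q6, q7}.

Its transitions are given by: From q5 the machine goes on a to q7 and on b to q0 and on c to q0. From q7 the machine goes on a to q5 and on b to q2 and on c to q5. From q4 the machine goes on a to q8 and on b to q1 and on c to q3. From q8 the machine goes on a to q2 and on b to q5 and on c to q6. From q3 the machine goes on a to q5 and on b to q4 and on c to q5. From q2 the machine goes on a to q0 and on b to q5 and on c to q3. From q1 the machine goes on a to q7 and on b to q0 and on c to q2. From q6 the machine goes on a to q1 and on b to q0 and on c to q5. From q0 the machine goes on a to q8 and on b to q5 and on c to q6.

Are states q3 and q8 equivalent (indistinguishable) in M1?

Initial partition by acceptance: {q1,q3,q5,q6,q7} | {q0,q2,q4,q8}.
Refine {q1,q3,q5,q6,q7} on symbol c: members go to different blocks, giving {q3,q6,q7} and {q1,q5}.
Stable partition: {q3,q6,q7} | {q0,q2,q4,q8} | {q1,q5} — 3 equivalence classes.
q3 and q8 end up in different blocks, so they are distinguishable. For instance, the string 'ε' is accepted from only q3.

No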